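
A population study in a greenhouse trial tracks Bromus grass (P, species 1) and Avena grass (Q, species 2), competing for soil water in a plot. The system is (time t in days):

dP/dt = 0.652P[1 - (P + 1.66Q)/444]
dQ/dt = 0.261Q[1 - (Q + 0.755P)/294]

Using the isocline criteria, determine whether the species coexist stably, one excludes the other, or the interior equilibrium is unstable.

unstable coexistence (outcome depends on initial conditions)

Compare the nullcline intercepts: K1/α12 = 444/1.66 = 267 < K2 = 294; K2/α21 = 294/0.755 = 389 < K1 = 444.
Since both are reversed, neither can invade when rare; the interior point is a saddle.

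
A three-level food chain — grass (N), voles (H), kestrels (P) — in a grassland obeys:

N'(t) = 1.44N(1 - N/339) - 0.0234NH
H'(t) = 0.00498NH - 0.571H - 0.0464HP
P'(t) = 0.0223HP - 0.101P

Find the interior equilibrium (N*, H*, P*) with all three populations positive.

N* ≈ 314, H* ≈ 4.53, P* ≈ 21.4

From dP/dt = 0: 0.0223H* = 0.101, so H* = 4.53.
From dN/dt = 0: 1.44(1 - N*/339) = 0.0234·4.53, giving N* = 339·(1 - 0.0736) = 314.
From dH/dt = 0: 0.00498·314 - 0.571 = 0.0464P*, so P* = 0.993/0.0464 = 21.4.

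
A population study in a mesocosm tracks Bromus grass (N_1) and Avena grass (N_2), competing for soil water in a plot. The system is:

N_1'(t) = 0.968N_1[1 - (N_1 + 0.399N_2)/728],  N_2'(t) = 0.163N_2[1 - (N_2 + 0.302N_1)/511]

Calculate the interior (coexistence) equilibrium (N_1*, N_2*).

Setting both brackets to zero gives the nullclines N_1 + 0.399N_2 = 728 and 0.302N_1 + N_2 = 511.
Substituting N_2 = 511 - 0.302N_1 into the first: N_1(1 - 0.399·0.302) = 728 - 0.399·511.
So N_1* = 524/0.88 = 596, and then N_2* = 511 - 0.302·596 = 331.

N_1* ≈ 596, N_2* ≈ 331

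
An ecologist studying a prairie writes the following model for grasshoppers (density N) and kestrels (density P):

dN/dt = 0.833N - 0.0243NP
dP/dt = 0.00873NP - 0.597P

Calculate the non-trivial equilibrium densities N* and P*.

Set dP/dt = 0 with P > 0: 0.00873N - 0.597 = 0, so N* = 0.597/0.00873 = 68.4.
Set dN/dt = 0 with N > 0: 0.833 - 0.0243P = 0, so P* = 0.833/0.0243 = 34.3.

N* ≈ 68.4, P* ≈ 34.3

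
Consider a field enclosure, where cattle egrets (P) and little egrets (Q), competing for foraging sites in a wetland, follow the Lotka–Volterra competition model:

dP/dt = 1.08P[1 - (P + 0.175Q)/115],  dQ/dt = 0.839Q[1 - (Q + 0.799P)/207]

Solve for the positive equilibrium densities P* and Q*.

Setting both brackets to zero gives the nullclines P + 0.175Q = 115 and 0.799P + Q = 207.
Substituting Q = 207 - 0.799P into the first: P(1 - 0.175·0.799) = 115 - 0.175·207.
So P* = 78.8/0.86 = 91.6, and then Q* = 207 - 0.799·91.6 = 134.

P* ≈ 91.6, Q* ≈ 134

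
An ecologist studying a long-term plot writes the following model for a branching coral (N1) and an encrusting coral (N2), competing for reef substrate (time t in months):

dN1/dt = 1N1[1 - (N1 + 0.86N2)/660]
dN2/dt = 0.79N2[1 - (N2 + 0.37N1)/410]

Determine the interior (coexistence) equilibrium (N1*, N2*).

N1* ≈ 451, N2* ≈ 243

Setting both brackets to zero gives the nullclines N1 + 0.86N2 = 660 and 0.37N1 + N2 = 410.
Substituting N2 = 410 - 0.37N1 into the first: N1(1 - 0.86·0.37) = 660 - 0.86·410.
So N1* = 307/0.682 = 451, and then N2* = 410 - 0.37·451 = 243.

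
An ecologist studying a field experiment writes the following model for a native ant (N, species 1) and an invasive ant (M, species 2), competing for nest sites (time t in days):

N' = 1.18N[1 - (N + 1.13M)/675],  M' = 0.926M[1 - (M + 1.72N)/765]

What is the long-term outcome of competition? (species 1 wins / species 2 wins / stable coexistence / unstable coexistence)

Compare the nullcline intercepts: K1/α12 = 675/1.13 = 597 < K2 = 765; K2/α21 = 765/1.72 = 445 < K1 = 675.
Since both are reversed, neither can invade when rare; the interior point is a saddle.

unstable coexistence (outcome depends on initial conditions)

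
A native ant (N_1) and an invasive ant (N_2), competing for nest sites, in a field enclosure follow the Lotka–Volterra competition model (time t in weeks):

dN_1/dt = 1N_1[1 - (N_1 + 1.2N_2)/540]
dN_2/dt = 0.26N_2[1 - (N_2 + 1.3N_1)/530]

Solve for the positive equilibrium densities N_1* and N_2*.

Setting both brackets to zero gives the nullclines N_1 + 1.2N_2 = 540 and 1.3N_1 + N_2 = 530.
Substituting N_2 = 530 - 1.3N_1 into the first: N_1(1 - 1.2·1.3) = 540 - 1.2·530.
So N_1* = -96/-0.56 = 171, and then N_2* = 530 - 1.3·171 = 307.

N_1* ≈ 171, N_2* ≈ 307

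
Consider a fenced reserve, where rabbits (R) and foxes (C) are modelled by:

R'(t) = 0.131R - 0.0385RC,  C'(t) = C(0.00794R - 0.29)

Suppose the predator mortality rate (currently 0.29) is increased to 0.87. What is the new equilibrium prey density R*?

At the interior fixed point, setting dC/dt = 0 with C > 0 fixes R* = (predator death rate)/(RC coefficient) — independent of the other coefficients.
With the change, R* = 0.87/0.00794 = 110; it rises from 36.5.

R* ≈ 110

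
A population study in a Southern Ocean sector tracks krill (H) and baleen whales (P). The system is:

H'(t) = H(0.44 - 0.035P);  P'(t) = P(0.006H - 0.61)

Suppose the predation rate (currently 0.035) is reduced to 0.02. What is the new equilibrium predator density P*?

P* ≈ 22

At the interior fixed point, setting dH/dt = 0 with H > 0 fixes P* = (prey growth rate)/(HP coefficient) — independent of the other coefficients.
With the change, P* = 0.44/0.02 = 22; it rises from 12.6.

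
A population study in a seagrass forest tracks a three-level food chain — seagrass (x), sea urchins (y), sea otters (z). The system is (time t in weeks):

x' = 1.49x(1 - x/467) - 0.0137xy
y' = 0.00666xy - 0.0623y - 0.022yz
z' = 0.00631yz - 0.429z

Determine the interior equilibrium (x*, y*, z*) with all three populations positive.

x* ≈ 175, y* ≈ 68, z* ≈ 50.2

From dz/dt = 0: 0.00631y* = 0.429, so y* = 68.
From dx/dt = 0: 1.49(1 - x*/467) = 0.0137·68, giving x* = 467·(1 - 0.625) = 175.
From dy/dt = 0: 0.00666·175 - 0.0623 = 0.022z*, so z* = 1.1/0.022 = 50.2.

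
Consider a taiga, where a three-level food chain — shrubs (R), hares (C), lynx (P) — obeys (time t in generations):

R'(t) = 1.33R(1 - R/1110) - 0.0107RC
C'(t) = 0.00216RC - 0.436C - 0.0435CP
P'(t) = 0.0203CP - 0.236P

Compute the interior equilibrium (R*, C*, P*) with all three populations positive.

From dP/dt = 0: 0.0203C* = 0.236, so C* = 11.6.
From dR/dt = 0: 1.33(1 - R*/1110) = 0.0107·11.6, giving R* = 1110·(1 - 0.0935) = 1010.
From dC/dt = 0: 0.00216·1010 - 0.436 = 0.0435P*, so P* = 1.74/0.0435 = 39.9.

R* ≈ 1010, C* ≈ 11.6, P* ≈ 39.9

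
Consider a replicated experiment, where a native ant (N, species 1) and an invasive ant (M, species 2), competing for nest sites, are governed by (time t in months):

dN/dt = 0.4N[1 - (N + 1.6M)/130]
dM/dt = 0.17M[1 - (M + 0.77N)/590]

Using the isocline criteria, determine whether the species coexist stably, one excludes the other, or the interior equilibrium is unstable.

species 2 excludes species 1

Compare the nullcline intercepts: K1/α12 = 130/1.6 = 81.2 < K2 = 590; K2/α21 = 590/0.77 = 766 > K1 = 130.
Since the inequalities point opposite ways, species 2 can invade but species 1 cannot.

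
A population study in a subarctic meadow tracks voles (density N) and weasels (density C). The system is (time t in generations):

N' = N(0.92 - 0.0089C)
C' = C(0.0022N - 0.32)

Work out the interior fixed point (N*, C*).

Set dC/dt = 0 with C > 0: 0.0022N - 0.32 = 0, so N* = 0.32/0.0022 = 145.
Set dN/dt = 0 with N > 0: 0.92 - 0.0089C = 0, so C* = 0.92/0.0089 = 103.

N* ≈ 145, C* ≈ 103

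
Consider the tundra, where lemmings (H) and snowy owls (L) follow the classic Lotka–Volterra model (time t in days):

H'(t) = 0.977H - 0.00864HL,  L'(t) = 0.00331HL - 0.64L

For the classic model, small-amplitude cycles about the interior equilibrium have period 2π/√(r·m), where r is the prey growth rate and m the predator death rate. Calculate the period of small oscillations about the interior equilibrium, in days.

Here r = 0.977 and m = 0.64, so r·m = 0.625.
ω = √0.625 = 0.791 per day, hence T = 2π/ω ≈ 7.95 days.

T ≈ 7.95 days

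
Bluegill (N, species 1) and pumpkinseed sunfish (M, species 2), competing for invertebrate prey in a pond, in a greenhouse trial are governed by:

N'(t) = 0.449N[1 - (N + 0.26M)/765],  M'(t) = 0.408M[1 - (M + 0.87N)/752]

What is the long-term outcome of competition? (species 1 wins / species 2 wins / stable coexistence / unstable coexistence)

stable coexistence

Compare the nullcline intercepts: K1/α12 = 765/0.26 = 2940 > K2 = 752; K2/α21 = 752/0.87 = 864 > K1 = 765.
Since both inequalities hold, each species can invade when rare, so the interior equilibrium is stable.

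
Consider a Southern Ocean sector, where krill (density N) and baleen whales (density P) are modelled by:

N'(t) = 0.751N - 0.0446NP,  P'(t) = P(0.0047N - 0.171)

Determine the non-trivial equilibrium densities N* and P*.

N* ≈ 36.4, P* ≈ 16.8

Set dP/dt = 0 with P > 0: 0.0047N - 0.171 = 0, so N* = 0.171/0.0047 = 36.4.
Set dN/dt = 0 with N > 0: 0.751 - 0.0446P = 0, so P* = 0.751/0.0446 = 16.8.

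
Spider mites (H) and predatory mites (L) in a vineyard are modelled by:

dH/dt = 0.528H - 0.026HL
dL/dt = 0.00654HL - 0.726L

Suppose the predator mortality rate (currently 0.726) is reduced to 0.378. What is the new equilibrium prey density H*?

H* ≈ 57.8

At the interior fixed point, setting dL/dt = 0 with L > 0 fixes H* = (predator death rate)/(HL coefficient) — independent of the other coefficients.
With the change, H* = 0.378/0.00654 = 57.8; it falls from 111.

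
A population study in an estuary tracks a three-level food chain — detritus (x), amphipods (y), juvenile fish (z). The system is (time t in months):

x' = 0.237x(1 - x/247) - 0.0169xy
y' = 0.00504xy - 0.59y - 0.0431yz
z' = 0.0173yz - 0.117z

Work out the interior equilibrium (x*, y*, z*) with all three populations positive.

x* ≈ 128, y* ≈ 6.76, z* ≈ 1.27

From dz/dt = 0: 0.0173y* = 0.117, so y* = 6.76.
From dx/dt = 0: 0.237(1 - x*/247) = 0.0169·6.76, giving x* = 247·(1 - 0.482) = 128.
From dy/dt = 0: 0.00504·128 - 0.59 = 0.0431z*, so z* = 0.0545/0.0431 = 1.27.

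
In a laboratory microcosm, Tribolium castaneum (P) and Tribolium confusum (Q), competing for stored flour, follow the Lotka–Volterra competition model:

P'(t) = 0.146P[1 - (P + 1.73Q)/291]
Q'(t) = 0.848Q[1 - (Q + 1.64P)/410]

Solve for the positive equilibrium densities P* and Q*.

P* ≈ 228, Q* ≈ 36.6

Setting both brackets to zero gives the nullclines P + 1.73Q = 291 and 1.64P + Q = 410.
Substituting Q = 410 - 1.64P into the first: P(1 - 1.73·1.64) = 291 - 1.73·410.
So P* = -418/-1.84 = 228, and then Q* = 410 - 1.64·228 = 36.6.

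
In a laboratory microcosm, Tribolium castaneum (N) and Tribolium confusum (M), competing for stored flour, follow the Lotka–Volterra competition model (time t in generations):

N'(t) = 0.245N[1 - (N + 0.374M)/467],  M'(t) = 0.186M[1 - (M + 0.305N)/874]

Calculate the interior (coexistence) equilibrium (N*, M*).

Setting both brackets to zero gives the nullclines N + 0.374M = 467 and 0.305N + M = 874.
Substituting M = 874 - 0.305N into the first: N(1 - 0.374·0.305) = 467 - 0.374·874.
So N* = 140/0.886 = 158, and then M* = 874 - 0.305·158 = 826.

N* ≈ 158, M* ≈ 826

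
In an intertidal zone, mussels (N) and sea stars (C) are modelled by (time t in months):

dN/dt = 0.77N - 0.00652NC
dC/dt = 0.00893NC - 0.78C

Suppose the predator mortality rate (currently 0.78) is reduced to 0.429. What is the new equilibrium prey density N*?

At the interior fixed point, setting dC/dt = 0 with C > 0 fixes N* = (predator death rate)/(NC coefficient) — independent of the other coefficients.
With the change, N* = 0.429/0.00893 = 48; it falls from 87.3.

N* ≈ 48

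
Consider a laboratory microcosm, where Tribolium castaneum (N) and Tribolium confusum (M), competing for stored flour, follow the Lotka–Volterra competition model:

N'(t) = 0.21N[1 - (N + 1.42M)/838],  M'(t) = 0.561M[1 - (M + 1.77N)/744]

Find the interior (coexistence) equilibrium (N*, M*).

Setting both brackets to zero gives the nullclines N + 1.42M = 838 and 1.77N + M = 744.
Substituting M = 744 - 1.77N into the first: N(1 - 1.42·1.77) = 838 - 1.42·744.
So N* = -218/-1.51 = 144, and then M* = 744 - 1.77·144 = 488.

N* ≈ 144, M* ≈ 488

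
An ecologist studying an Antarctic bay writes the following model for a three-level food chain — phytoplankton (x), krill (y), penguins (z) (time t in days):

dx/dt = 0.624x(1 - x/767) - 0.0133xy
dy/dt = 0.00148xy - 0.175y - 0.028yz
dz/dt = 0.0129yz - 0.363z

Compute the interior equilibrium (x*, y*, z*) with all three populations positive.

From dz/dt = 0: 0.0129y* = 0.363, so y* = 28.1.
From dx/dt = 0: 0.624(1 - x*/767) = 0.0133·28.1, giving x* = 767·(1 - 0.6) = 307.
From dy/dt = 0: 0.00148·307 - 0.175 = 0.028z*, so z* = 0.279/0.028 = 9.98.

x* ≈ 307, y* ≈ 28.1, z* ≈ 9.98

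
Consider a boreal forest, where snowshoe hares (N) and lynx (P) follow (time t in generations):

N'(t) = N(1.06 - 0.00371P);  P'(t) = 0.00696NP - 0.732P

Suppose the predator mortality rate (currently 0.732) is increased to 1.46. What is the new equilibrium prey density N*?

At the interior fixed point, setting dP/dt = 0 with P > 0 fixes N* = (predator death rate)/(NP coefficient) — independent of the other coefficients.
With the change, N* = 1.46/0.00696 = 210; it rises from 105.

N* ≈ 210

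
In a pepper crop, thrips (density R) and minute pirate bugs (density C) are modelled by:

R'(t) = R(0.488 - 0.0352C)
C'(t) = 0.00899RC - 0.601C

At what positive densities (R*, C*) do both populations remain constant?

Set dC/dt = 0 with C > 0: 0.00899R - 0.601 = 0, so R* = 0.601/0.00899 = 66.9.
Set dR/dt = 0 with R > 0: 0.488 - 0.0352C = 0, so C* = 0.488/0.0352 = 13.9.

R* ≈ 66.9, C* ≈ 13.9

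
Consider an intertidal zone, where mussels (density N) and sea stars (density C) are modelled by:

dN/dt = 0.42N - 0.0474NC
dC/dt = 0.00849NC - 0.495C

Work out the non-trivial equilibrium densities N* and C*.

Set dC/dt = 0 with C > 0: 0.00849N - 0.495 = 0, so N* = 0.495/0.00849 = 58.3.
Set dN/dt = 0 with N > 0: 0.42 - 0.0474C = 0, so C* = 0.42/0.0474 = 8.86.

N* ≈ 58.3, C* ≈ 8.86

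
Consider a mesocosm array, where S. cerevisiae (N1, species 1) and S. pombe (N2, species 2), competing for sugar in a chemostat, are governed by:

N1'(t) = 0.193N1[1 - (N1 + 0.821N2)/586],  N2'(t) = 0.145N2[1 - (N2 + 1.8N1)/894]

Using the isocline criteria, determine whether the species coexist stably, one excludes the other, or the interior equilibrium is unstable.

Compare the nullcline intercepts: K1/α12 = 586/0.821 = 714 < K2 = 894; K2/α21 = 894/1.8 = 497 < K1 = 586.
Since both are reversed, neither can invade when rare; the interior point is a saddle.

unstable coexistence (outcome depends on initial conditions)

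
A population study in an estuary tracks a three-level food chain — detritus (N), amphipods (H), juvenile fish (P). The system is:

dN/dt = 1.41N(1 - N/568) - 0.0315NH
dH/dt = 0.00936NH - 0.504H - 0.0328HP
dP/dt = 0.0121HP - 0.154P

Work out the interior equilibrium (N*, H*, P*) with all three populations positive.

N* ≈ 406, H* ≈ 12.7, P* ≈ 101

From dP/dt = 0: 0.0121H* = 0.154, so H* = 12.7.
From dN/dt = 0: 1.41(1 - N*/568) = 0.0315·12.7, giving N* = 568·(1 - 0.284) = 406.
From dH/dt = 0: 0.00936·406 - 0.504 = 0.0328P*, so P* = 3.3/0.0328 = 101.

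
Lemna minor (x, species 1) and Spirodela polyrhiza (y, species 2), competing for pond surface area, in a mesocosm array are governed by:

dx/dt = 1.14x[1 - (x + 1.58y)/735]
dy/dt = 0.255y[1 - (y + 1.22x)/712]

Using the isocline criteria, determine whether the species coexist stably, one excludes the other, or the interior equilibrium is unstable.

unstable coexistence (outcome depends on initial conditions)

Compare the nullcline intercepts: K1/α12 = 735/1.58 = 465 < K2 = 712; K2/α21 = 712/1.22 = 584 < K1 = 735.
Since both are reversed, neither can invade when rare; the interior point is a saddle.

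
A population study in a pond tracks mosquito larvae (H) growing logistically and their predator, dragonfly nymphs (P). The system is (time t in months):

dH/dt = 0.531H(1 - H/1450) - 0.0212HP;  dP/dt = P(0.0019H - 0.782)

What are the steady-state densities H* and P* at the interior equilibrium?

H* ≈ 412, P* ≈ 17.9

From dP/dt = 0 with P > 0: 0.0019H* = 0.782, so H* = 412.
Substitute into dH/dt = 0: 0.531(1 - 412/1450) = 0.0212P*.
The bracket is 0.716, giving P* = 0.38/0.0212 = 17.9.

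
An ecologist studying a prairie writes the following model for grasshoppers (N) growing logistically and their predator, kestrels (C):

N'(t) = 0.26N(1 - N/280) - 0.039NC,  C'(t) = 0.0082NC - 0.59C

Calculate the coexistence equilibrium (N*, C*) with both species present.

N* ≈ 72, C* ≈ 4.95

From dC/dt = 0 with C > 0: 0.0082N* = 0.59, so N* = 72.
Substitute into dN/dt = 0: 0.26(1 - 72/280) = 0.039C*.
The bracket is 0.743, giving C* = 0.193/0.039 = 4.95.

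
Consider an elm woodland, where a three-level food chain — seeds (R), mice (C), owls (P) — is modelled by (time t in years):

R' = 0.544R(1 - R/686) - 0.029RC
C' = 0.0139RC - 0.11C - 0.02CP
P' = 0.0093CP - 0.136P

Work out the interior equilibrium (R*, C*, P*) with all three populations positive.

From dP/dt = 0: 0.0093C* = 0.136, so C* = 14.6.
From dR/dt = 0: 0.544(1 - R*/686) = 0.029·14.6, giving R* = 686·(1 - 0.78) = 151.
From dC/dt = 0: 0.0139·151 - 0.11 = 0.02P*, so P* = 1.99/0.02 = 99.6.

R* ≈ 151, C* ≈ 14.6, P* ≈ 99.6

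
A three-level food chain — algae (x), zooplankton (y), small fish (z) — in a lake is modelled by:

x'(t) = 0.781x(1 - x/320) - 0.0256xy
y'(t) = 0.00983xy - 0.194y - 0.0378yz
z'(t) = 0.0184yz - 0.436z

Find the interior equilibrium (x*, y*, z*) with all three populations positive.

From dz/dt = 0: 0.0184y* = 0.436, so y* = 23.7.
From dx/dt = 0: 0.781(1 - x*/320) = 0.0256·23.7, giving x* = 320·(1 - 0.777) = 71.5.
From dy/dt = 0: 0.00983·71.5 - 0.194 = 0.0378z*, so z* = 0.508/0.0378 = 13.4.

x* ≈ 71.5, y* ≈ 23.7, z* ≈ 13.4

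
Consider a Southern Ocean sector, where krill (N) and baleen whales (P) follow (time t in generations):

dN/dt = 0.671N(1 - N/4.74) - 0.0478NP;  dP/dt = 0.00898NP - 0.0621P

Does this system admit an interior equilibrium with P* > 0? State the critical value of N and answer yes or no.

The predator equation gives dP/dt > 0 only when N > 0.0621/0.00898 = 6.92.
Without the predator, N → K = 4.74. Since 4.74 < 6.92, the predator cannot invade.

Threshold N = 6.92; K < 6.92, so no, the predator goes extinct.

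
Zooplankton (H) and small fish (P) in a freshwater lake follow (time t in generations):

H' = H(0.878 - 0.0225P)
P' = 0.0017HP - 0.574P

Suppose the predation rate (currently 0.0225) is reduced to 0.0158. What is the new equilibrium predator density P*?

P* ≈ 55.6

At the interior fixed point, setting dH/dt = 0 with H > 0 fixes P* = (prey growth rate)/(HP coefficient) — independent of the other coefficients.
With the change, P* = 0.878/0.0158 = 55.6; it rises from 39.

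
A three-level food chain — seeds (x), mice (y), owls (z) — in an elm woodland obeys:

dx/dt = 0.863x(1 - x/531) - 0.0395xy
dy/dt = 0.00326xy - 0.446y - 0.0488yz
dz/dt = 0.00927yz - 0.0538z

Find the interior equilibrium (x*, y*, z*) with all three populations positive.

x* ≈ 390, y* ≈ 5.8, z* ≈ 16.9

From dz/dt = 0: 0.00927y* = 0.0538, so y* = 5.8.
From dx/dt = 0: 0.863(1 - x*/531) = 0.0395·5.8, giving x* = 531·(1 - 0.266) = 390.
From dy/dt = 0: 0.00326·390 - 0.446 = 0.0488z*, so z* = 0.825/0.0488 = 16.9.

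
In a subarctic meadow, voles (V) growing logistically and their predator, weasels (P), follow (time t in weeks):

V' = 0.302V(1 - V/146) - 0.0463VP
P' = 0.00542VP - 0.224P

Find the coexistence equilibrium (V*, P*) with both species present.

V* ≈ 41.3, P* ≈ 4.68

From dP/dt = 0 with P > 0: 0.00542V* = 0.224, so V* = 41.3.
Substitute into dV/dt = 0: 0.302(1 - 41.3/146) = 0.0463P*.
The bracket is 0.717, giving P* = 0.217/0.0463 = 4.68.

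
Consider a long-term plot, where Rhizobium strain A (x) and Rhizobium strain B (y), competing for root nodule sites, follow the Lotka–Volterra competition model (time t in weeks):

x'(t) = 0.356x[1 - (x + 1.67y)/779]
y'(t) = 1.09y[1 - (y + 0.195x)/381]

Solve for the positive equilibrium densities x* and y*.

Setting both brackets to zero gives the nullclines x + 1.67y = 779 and 0.195x + y = 381.
Substituting y = 381 - 0.195x into the first: x(1 - 1.67·0.195) = 779 - 1.67·381.
So x* = 143/0.674 = 212, and then y* = 381 - 0.195·212 = 340.

x* ≈ 212, y* ≈ 340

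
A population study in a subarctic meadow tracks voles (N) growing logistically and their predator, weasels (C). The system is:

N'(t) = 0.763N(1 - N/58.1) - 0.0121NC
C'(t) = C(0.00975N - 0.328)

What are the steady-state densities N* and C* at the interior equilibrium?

N* ≈ 33.6, C* ≈ 26.5

From dC/dt = 0 with C > 0: 0.00975N* = 0.328, so N* = 33.6.
Substitute into dN/dt = 0: 0.763(1 - 33.6/58.1) = 0.0121C*.
The bracket is 0.421, giving C* = 0.321/0.0121 = 26.5.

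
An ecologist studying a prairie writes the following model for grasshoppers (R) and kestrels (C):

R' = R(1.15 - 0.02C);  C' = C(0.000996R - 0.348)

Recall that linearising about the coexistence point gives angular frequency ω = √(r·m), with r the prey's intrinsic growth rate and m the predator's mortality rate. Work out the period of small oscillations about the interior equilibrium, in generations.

T ≈ 9.93 generations

Here r = 1.15 and m = 0.348, so r·m = 0.4.
ω = √0.4 = 0.633 per generation, hence T = 2π/ω ≈ 9.93 generations.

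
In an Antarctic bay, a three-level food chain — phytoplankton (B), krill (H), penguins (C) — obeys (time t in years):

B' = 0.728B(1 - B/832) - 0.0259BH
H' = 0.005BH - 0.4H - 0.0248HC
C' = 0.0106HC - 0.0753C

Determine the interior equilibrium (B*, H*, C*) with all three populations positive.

From dC/dt = 0: 0.0106H* = 0.0753, so H* = 7.1.
From dB/dt = 0: 0.728(1 - B*/832) = 0.0259·7.1, giving B* = 832·(1 - 0.253) = 622.
From dH/dt = 0: 0.005·622 - 0.4 = 0.0248C*, so C* = 2.71/0.0248 = 109.

B* ≈ 622, H* ≈ 7.1, C* ≈ 109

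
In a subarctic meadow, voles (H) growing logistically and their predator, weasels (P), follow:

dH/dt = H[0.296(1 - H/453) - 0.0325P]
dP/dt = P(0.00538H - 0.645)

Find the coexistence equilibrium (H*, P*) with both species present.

H* ≈ 120, P* ≈ 6.7

From dP/dt = 0 with P > 0: 0.00538H* = 0.645, so H* = 120.
Substitute into dH/dt = 0: 0.296(1 - 120/453) = 0.0325P*.
The bracket is 0.735, giving P* = 0.218/0.0325 = 6.7.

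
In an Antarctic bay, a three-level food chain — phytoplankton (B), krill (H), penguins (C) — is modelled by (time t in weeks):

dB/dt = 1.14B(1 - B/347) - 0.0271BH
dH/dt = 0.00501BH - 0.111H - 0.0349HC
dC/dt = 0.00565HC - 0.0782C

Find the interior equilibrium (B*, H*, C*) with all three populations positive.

B* ≈ 233, H* ≈ 13.8, C* ≈ 30.2

From dC/dt = 0: 0.00565H* = 0.0782, so H* = 13.8.
From dB/dt = 0: 1.14(1 - B*/347) = 0.0271·13.8, giving B* = 347·(1 - 0.329) = 233.
From dH/dt = 0: 0.00501·233 - 0.111 = 0.0349C*, so C* = 1.06/0.0349 = 30.2.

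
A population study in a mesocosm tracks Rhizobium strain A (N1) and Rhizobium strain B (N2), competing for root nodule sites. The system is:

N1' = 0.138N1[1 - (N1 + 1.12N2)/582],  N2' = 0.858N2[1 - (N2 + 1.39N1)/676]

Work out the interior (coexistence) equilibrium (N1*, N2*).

Setting both brackets to zero gives the nullclines N1 + 1.12N2 = 582 and 1.39N1 + N2 = 676.
Substituting N2 = 676 - 1.39N1 into the first: N1(1 - 1.12·1.39) = 582 - 1.12·676.
So N1* = -175/-0.557 = 315, and then N2* = 676 - 1.39·315 = 239.

N1* ≈ 315, N2* ≈ 239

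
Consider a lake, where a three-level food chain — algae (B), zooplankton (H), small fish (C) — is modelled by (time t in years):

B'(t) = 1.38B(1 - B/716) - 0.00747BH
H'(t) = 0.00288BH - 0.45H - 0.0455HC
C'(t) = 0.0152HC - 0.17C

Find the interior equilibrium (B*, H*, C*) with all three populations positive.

B* ≈ 673, H* ≈ 11.2, C* ≈ 32.7

From dC/dt = 0: 0.0152H* = 0.17, so H* = 11.2.
From dB/dt = 0: 1.38(1 - B*/716) = 0.00747·11.2, giving B* = 716·(1 - 0.0605) = 673.
From dH/dt = 0: 0.00288·673 - 0.45 = 0.0455C*, so C* = 1.49/0.0455 = 32.7.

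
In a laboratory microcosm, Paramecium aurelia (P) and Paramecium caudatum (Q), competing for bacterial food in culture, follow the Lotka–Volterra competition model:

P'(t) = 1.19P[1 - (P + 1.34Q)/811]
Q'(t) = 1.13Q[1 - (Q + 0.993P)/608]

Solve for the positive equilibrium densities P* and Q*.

P* ≈ 11.3, Q* ≈ 597

Setting both brackets to zero gives the nullclines P + 1.34Q = 811 and 0.993P + Q = 608.
Substituting Q = 608 - 0.993P into the first: P(1 - 1.34·0.993) = 811 - 1.34·608.
So P* = -3.72/-0.331 = 11.3, and then Q* = 608 - 0.993·11.3 = 597.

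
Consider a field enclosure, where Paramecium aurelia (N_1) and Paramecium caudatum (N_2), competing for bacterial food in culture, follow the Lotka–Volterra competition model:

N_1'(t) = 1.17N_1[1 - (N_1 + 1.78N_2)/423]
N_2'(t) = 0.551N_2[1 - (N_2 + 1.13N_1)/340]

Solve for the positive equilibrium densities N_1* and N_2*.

N_1* ≈ 180, N_2* ≈ 136

Setting both brackets to zero gives the nullclines N_1 + 1.78N_2 = 423 and 1.13N_1 + N_2 = 340.
Substituting N_2 = 340 - 1.13N_1 into the first: N_1(1 - 1.78·1.13) = 423 - 1.78·340.
So N_1* = -182/-1.01 = 180, and then N_2* = 340 - 1.13·180 = 136.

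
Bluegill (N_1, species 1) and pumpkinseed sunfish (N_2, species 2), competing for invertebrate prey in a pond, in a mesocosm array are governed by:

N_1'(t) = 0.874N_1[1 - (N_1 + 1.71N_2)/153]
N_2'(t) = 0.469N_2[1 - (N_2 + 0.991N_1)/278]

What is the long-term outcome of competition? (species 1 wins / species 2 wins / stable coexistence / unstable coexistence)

Compare the nullcline intercepts: K1/α12 = 153/1.71 = 89.5 < K2 = 278; K2/α21 = 278/0.991 = 281 > K1 = 153.
Since the inequalities point opposite ways, species 2 can invade but species 1 cannot.

species 2 excludes species 1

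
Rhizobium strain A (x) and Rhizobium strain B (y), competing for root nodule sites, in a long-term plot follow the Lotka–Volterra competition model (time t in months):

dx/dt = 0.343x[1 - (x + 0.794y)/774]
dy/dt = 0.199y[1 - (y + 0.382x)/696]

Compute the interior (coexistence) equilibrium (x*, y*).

Setting both brackets to zero gives the nullclines x + 0.794y = 774 and 0.382x + y = 696.
Substituting y = 696 - 0.382x into the first: x(1 - 0.794·0.382) = 774 - 0.794·696.
So x* = 221/0.697 = 318, and then y* = 696 - 0.382·318 = 575.

x* ≈ 318, y* ≈ 575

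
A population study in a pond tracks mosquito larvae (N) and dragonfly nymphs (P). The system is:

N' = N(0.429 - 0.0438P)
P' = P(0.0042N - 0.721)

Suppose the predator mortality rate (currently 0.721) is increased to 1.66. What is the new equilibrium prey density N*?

N* ≈ 395

At the interior fixed point, setting dP/dt = 0 with P > 0 fixes N* = (predator death rate)/(NP coefficient) — independent of the other coefficients.
With the change, N* = 1.66/0.0042 = 395; it rises from 172.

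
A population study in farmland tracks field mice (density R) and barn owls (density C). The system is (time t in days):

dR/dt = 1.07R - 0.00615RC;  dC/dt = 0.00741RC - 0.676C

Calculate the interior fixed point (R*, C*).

Set dC/dt = 0 with C > 0: 0.00741R - 0.676 = 0, so R* = 0.676/0.00741 = 91.2.
Set dR/dt = 0 with R > 0: 1.07 - 0.00615C = 0, so C* = 1.07/0.00615 = 174.

R* ≈ 91.2, C* ≈ 174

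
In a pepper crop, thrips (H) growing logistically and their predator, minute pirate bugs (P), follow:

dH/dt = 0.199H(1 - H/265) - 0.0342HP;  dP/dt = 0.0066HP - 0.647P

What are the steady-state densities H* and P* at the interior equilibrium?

H* ≈ 98, P* ≈ 3.67

From dP/dt = 0 with P > 0: 0.0066H* = 0.647, so H* = 98.
Substitute into dH/dt = 0: 0.199(1 - 98/265) = 0.0342P*.
The bracket is 0.63, giving P* = 0.125/0.0342 = 3.67.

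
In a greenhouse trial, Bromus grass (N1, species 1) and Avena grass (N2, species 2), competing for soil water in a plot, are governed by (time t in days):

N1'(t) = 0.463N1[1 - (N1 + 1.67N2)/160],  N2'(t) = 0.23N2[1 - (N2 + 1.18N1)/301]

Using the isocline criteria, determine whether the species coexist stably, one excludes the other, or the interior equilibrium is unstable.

Compare the nullcline intercepts: K1/α12 = 160/1.67 = 95.8 < K2 = 301; K2/α21 = 301/1.18 = 255 > K1 = 160.
Since the inequalities point opposite ways, species 2 can invade but species 1 cannot.

species 2 excludes species 1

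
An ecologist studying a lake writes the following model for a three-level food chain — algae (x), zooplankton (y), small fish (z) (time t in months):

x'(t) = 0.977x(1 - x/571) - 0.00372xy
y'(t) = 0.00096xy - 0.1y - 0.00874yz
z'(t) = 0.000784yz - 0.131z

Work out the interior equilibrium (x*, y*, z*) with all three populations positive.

x* ≈ 208, y* ≈ 167, z* ≈ 11.4

From dz/dt = 0: 0.000784y* = 0.131, so y* = 167.
From dx/dt = 0: 0.977(1 - x*/571) = 0.00372·167, giving x* = 571·(1 - 0.636) = 208.
From dy/dt = 0: 0.00096·208 - 0.1 = 0.00874z*, so z* = 0.0994/0.00874 = 11.4.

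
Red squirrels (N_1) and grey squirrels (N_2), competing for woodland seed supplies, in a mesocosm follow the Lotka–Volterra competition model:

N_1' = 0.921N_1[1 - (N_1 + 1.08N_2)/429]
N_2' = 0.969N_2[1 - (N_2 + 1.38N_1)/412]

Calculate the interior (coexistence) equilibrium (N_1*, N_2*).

Setting both brackets to zero gives the nullclines N_1 + 1.08N_2 = 429 and 1.38N_1 + N_2 = 412.
Substituting N_2 = 412 - 1.38N_1 into the first: N_1(1 - 1.08·1.38) = 429 - 1.08·412.
So N_1* = -16/-0.49 = 32.5, and then N_2* = 412 - 1.38·32.5 = 367.

N_1* ≈ 32.5, N_2* ≈ 367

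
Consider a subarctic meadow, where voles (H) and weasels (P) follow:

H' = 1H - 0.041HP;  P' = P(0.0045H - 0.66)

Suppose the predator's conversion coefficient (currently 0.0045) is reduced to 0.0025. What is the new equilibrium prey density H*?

At the interior fixed point, setting dP/dt = 0 with P > 0 fixes H* = (predator death rate)/(HP coefficient) — independent of the other coefficients.
With the change, H* = 0.66/0.0025 = 264; it rises from 147.

H* ≈ 264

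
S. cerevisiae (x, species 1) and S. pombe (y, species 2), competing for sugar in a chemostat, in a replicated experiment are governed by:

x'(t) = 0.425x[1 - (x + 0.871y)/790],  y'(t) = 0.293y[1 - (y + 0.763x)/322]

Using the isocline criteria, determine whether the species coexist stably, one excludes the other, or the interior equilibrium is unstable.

Compare the nullcline intercepts: K1/α12 = 790/0.871 = 907 > K2 = 322; K2/α21 = 322/0.763 = 422 < K1 = 790.
Since the inequalities point opposite ways, species 1 can invade but species 2 cannot.

species 1 excludes species 2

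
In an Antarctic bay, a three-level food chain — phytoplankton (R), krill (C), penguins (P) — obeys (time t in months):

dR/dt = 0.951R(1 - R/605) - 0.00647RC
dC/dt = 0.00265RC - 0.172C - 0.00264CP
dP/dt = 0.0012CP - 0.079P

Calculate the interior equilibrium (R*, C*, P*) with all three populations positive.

From dP/dt = 0: 0.0012C* = 0.079, so C* = 65.8.
From dR/dt = 0: 0.951(1 - R*/605) = 0.00647·65.8, giving R* = 605·(1 - 0.448) = 334.
From dC/dt = 0: 0.00265·334 - 0.172 = 0.00264P*, so P* = 0.713/0.00264 = 270.

R* ≈ 334, C* ≈ 65.8, P* ≈ 270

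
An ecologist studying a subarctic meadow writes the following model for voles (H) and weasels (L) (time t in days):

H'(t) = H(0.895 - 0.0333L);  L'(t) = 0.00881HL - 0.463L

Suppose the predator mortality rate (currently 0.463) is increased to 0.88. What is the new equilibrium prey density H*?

H* ≈ 99.9

At the interior fixed point, setting dL/dt = 0 with L > 0 fixes H* = (predator death rate)/(HL coefficient) — independent of the other coefficients.
With the change, H* = 0.88/0.00881 = 99.9; it rises from 52.6.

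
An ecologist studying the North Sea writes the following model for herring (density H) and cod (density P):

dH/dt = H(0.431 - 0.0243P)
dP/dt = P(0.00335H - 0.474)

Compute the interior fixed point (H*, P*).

Set dP/dt = 0 with P > 0: 0.00335H - 0.474 = 0, so H* = 0.474/0.00335 = 141.
Set dH/dt = 0 with H > 0: 0.431 - 0.0243P = 0, so P* = 0.431/0.0243 = 17.7.

H* ≈ 141, P* ≈ 17.7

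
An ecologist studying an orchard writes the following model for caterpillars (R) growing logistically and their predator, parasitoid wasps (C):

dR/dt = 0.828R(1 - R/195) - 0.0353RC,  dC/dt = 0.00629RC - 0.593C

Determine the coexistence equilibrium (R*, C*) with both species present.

From dC/dt = 0 with C > 0: 0.00629R* = 0.593, so R* = 94.3.
Substitute into dR/dt = 0: 0.828(1 - 94.3/195) = 0.0353C*.
The bracket is 0.517, giving C* = 0.428/0.0353 = 12.1.

R* ≈ 94.3, C* ≈ 12.1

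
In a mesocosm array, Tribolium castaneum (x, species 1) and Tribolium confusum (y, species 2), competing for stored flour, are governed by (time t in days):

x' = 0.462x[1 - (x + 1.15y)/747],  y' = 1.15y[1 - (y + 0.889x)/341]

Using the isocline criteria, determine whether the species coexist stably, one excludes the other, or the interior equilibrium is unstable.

Compare the nullcline intercepts: K1/α12 = 747/1.15 = 650 > K2 = 341; K2/α21 = 341/0.889 = 384 < K1 = 747.
Since the inequalities point opposite ways, species 1 can invade but species 2 cannot.

species 1 excludes species 2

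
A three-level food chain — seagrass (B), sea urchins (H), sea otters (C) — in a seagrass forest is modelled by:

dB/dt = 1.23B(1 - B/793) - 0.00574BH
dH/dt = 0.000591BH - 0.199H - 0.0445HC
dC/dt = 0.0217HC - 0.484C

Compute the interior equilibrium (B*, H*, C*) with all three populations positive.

B* ≈ 710, H* ≈ 22.3, C* ≈ 4.96

From dC/dt = 0: 0.0217H* = 0.484, so H* = 22.3.
From dB/dt = 0: 1.23(1 - B*/793) = 0.00574·22.3, giving B* = 793·(1 - 0.104) = 710.
From dH/dt = 0: 0.000591·710 - 0.199 = 0.0445C*, so C* = 0.221/0.0445 = 4.96.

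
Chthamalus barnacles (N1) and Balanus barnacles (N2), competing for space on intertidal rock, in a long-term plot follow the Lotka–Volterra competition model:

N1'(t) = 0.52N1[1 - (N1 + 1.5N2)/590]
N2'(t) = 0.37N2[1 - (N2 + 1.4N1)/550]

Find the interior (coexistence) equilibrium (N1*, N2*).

Setting both brackets to zero gives the nullclines N1 + 1.5N2 = 590 and 1.4N1 + N2 = 550.
Substituting N2 = 550 - 1.4N1 into the first: N1(1 - 1.5·1.4) = 590 - 1.5·550.
So N1* = -235/-1.1 = 214, and then N2* = 550 - 1.4·214 = 251.

N1* ≈ 214, N2* ≈ 251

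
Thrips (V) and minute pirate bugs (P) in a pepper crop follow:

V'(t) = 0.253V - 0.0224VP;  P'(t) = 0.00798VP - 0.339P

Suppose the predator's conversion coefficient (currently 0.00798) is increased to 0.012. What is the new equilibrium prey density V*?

At the interior fixed point, setting dP/dt = 0 with P > 0 fixes V* = (predator death rate)/(VP coefficient) — independent of the other coefficients.
With the change, V* = 0.339/0.012 = 28.2; it falls from 42.5.

V* ≈ 28.2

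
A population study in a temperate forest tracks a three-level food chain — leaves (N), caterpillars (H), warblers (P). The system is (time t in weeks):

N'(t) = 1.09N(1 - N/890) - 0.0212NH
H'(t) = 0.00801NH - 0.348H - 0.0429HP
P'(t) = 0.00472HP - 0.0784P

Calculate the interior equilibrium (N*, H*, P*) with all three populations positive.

From dP/dt = 0: 0.00472H* = 0.0784, so H* = 16.6.
From dN/dt = 0: 1.09(1 - N*/890) = 0.0212·16.6, giving N* = 890·(1 - 0.323) = 602.
From dH/dt = 0: 0.00801·602 - 0.348 = 0.0429P*, so P* = 4.48/0.0429 = 104.

N* ≈ 602, H* ≈ 16.6, P* ≈ 104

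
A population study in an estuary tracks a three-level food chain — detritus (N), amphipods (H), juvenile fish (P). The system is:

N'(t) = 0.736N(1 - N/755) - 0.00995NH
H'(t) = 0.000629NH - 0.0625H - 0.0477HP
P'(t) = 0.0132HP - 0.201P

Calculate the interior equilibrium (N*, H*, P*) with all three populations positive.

From dP/dt = 0: 0.0132H* = 0.201, so H* = 15.2.
From dN/dt = 0: 0.736(1 - N*/755) = 0.00995·15.2, giving N* = 755·(1 - 0.206) = 600.
From dH/dt = 0: 0.000629·600 - 0.0625 = 0.0477P*, so P* = 0.315/0.0477 = 6.6.

N* ≈ 600, H* ≈ 15.2, P* ≈ 6.6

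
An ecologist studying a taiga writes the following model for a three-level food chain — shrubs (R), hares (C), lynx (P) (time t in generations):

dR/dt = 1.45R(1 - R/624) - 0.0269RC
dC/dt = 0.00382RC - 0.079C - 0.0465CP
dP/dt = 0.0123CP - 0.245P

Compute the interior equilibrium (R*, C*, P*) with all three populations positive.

From dP/dt = 0: 0.0123C* = 0.245, so C* = 19.9.
From dR/dt = 0: 1.45(1 - R*/624) = 0.0269·19.9, giving R* = 624·(1 - 0.37) = 393.
From dC/dt = 0: 0.00382·393 - 0.079 = 0.0465P*, so P* = 1.42/0.0465 = 30.6.

R* ≈ 393, C* ≈ 19.9, P* ≈ 30.6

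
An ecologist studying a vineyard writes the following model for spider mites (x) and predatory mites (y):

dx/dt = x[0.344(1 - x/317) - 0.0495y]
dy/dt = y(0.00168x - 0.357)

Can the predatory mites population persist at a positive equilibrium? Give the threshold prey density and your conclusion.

The predator equation gives dy/dt > 0 only when x > 0.357/0.00168 = 212.
Without the predator, x → K = 317. Since 317 > 212, the predator can invade and persist.

Threshold x = 212; K > 212, so yes, the predator persists.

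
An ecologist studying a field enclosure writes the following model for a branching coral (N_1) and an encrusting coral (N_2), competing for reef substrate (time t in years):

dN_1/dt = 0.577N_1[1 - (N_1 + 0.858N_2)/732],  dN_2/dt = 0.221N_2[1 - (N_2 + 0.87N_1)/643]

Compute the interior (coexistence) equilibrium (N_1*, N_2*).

Setting both brackets to zero gives the nullclines N_1 + 0.858N_2 = 732 and 0.87N_1 + N_2 = 643.
Substituting N_2 = 643 - 0.87N_1 into the first: N_1(1 - 0.858·0.87) = 732 - 0.858·643.
So N_1* = 180/0.254 = 711, and then N_2* = 643 - 0.87·711 = 24.3.

N_1* ≈ 711, N_2* ≈ 24.3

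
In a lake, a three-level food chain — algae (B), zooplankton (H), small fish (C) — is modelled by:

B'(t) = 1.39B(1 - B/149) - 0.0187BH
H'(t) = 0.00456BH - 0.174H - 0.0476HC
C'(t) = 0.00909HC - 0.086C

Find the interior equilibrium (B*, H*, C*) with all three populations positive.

From dC/dt = 0: 0.00909H* = 0.086, so H* = 9.46.
From dB/dt = 0: 1.39(1 - B*/149) = 0.0187·9.46, giving B* = 149·(1 - 0.127) = 130.
From dH/dt = 0: 0.00456·130 - 0.174 = 0.0476C*, so C* = 0.419/0.0476 = 8.8.

B* ≈ 130, H* ≈ 9.46, C* ≈ 8.8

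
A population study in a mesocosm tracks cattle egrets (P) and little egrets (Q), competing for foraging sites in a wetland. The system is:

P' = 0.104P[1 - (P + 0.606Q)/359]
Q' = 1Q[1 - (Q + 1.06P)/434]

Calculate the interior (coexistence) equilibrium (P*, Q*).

P* ≈ 268, Q* ≈ 149

Setting both brackets to zero gives the nullclines P + 0.606Q = 359 and 1.06P + Q = 434.
Substituting Q = 434 - 1.06P into the first: P(1 - 0.606·1.06) = 359 - 0.606·434.
So P* = 96/0.358 = 268, and then Q* = 434 - 1.06·268 = 149.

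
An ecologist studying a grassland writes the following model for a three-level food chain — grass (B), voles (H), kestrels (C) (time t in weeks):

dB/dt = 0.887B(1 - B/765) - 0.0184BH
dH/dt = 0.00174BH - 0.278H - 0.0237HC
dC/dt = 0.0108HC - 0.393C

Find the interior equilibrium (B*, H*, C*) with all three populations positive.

B* ≈ 188, H* ≈ 36.4, C* ≈ 2.04

From dC/dt = 0: 0.0108H* = 0.393, so H* = 36.4.
From dB/dt = 0: 0.887(1 - B*/765) = 0.0184·36.4, giving B* = 765·(1 - 0.755) = 188.
From dH/dt = 0: 0.00174·188 - 0.278 = 0.0237C*, so C* = 0.0483/0.0237 = 2.04.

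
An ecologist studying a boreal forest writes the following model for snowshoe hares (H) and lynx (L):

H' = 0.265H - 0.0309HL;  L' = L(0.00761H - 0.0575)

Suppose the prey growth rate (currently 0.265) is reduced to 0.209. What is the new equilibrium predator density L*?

At the interior fixed point, setting dH/dt = 0 with H > 0 fixes L* = (prey growth rate)/(HL coefficient) — independent of the other coefficients.
With the change, L* = 0.209/0.0309 = 6.76; it falls from 8.58.

L* ≈ 6.76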